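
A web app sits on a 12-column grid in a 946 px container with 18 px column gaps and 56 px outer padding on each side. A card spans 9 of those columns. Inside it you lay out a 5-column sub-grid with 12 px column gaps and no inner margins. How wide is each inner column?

114.6 px

Outer content = 946 − 2·56 = 834 px.
834 − 11·18 = 636; ÷12 gives c = 53 px.
9-column span = 9·53 + 8·18 = 621 px.
Subtracting 4 column gaps of 12 leaves 573 for 5 columns, so d = 114.6 px.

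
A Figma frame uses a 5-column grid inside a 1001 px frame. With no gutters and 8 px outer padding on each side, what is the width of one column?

197 px

Take off 16 px of margins, leaving 985 px.
With no gutters, each column is 985/5 = 197 px.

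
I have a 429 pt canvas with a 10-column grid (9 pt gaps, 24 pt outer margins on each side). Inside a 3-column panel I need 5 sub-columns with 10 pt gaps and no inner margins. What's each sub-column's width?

13.6 pt

Subtract both margins: 429 − 2·24 = 381 pt.
381 − 9·9 = 300; ÷10 gives c = 30 pt.
3-column span = 3·30 + 2·9 = 108 pt.
5 columns + 4 gaps: 5d + 4·10 = 108.
5d = 108 − 40 = 68, so d = 13.6 pt.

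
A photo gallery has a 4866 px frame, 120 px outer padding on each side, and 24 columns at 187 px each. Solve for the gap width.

6 px

Subtract both margins: 4866 − 2·120 = 4626 px.
Columns use 4488 px, leaving 138 px across 23 gaps = 6 px each.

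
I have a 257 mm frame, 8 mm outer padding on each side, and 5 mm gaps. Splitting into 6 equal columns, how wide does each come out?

Content width = 257 − 2·8 = 241 mm.
241 − 5·5 = 216; ÷6 gives c = 36 mm.

36 mm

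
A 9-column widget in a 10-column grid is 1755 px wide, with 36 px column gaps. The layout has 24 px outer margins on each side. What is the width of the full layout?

2002 px

1755 − 8·36 = 1467; ÷9 gives c = 163 px.
Adding margins, columns and gutters: 48 + 1630 + 324 = 2002 px.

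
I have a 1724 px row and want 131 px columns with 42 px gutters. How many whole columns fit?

10 columns

k columns need k·131 + (k−1)·42 = k·173 − 42.
k·173 − 42 ≤ 1724 → k ≤ 1766 / 173 ≈ 10.21, so k = 10.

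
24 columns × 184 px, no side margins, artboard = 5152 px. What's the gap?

32 px

24·184 + 23g = 5152 → 23g = 736 → g = 32 px.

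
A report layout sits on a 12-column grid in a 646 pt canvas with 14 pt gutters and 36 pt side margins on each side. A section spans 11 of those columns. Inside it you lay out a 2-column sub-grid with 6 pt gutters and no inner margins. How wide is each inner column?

259.5 pt

Outer content = 646 − 2·36 = 574 pt.
Subtracting 11 gutters of 14 leaves 420 for 12 columns, so c = 35 pt.
Span of 11: 11·35 + 10·14 = 385 + 140 = 525 pt.
2 columns + 1 gutter: 2d + 1·6 = 525.
2d = 525 − 6 = 519, so d = 259.5 pt.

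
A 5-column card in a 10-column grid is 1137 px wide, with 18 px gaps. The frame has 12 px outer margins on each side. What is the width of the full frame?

2316 px

1137 − 4·18 = 1065; ÷5 gives c = 213 px.
Frame = 2·12 + 10·213 + 9·18 = 24 + 2130 + 162 = 2316 px.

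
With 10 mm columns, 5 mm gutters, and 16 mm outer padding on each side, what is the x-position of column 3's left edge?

Before column 3: the margin + 2 columns + 2 gutters.
Offset = 16 + 2·(10 + 5) = 16 + 30 = 46 mm.

46 mm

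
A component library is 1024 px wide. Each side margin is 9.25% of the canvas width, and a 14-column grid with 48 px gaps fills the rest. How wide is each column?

Each margin = 9.25% of 1024 = 94.72 px; content = 1024 − 2·94.72 = 834.56 px.
Subtracting 13 gaps of 48 leaves 210.56 for 14 columns, so c = 15.04 px.

15.04 px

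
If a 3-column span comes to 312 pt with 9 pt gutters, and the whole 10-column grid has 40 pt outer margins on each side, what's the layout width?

1141 pt

312 − 2·9 = 294; ÷3 gives c = 98 pt.
Adding margins, columns and gutters: 80 + 980 + 81 = 1141 pt.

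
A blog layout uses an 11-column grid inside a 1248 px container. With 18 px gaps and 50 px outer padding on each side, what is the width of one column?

Subtract both margins: 1248 − 2·50 = 1148 px.
Subtracting 10 gaps of 18 leaves 968 for 11 columns, so c = 88 px.

88 px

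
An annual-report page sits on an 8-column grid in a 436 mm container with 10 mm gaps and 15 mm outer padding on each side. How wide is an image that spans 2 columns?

Subtract both margins: 436 − 2·15 = 406 mm.
Subtracting 7 gaps of 10 leaves 336 for 8 columns, so c = 42 mm.
2 columns plus 1 gap: 84 + 10 = 94 mm.

94 mm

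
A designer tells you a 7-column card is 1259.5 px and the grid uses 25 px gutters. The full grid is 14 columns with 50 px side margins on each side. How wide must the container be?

2644 px

Subtracting 6 gutters of 25 leaves 1109.5 for 7 columns, so c = 158.5 px.
Total width: 2·50 + 14·158.5 + 13·25 = 2644 px.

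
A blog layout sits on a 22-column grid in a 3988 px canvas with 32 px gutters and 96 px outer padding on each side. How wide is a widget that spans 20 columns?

Take off 192 px of margins, leaving 3796 px.
22c + 21·32 = 3796 → 22c = 3124 → c = 142 px.
20-column span = 20·142 + 19·32 = 3448 px.

3448 px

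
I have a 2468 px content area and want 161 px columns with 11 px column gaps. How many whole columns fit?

14 columns

14 columns: 14·161 + 13·11 = 2397 px ≤ 2468.
15 columns: 2569 px > 2468. So 14.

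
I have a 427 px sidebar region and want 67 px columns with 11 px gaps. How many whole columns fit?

5 columns

Each extra column adds 67 + 11 = 78 px.
(427 + 11) / 78 = 5.62, so 5 columns fit.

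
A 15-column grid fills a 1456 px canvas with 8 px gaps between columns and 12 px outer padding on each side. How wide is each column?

88 px

Take off 24 px of margins, leaving 1432 px.
15 columns + 14 gaps: 15c + 14·8 = 1432.
15c = 1432 − 112 = 1320, so c = 88 px.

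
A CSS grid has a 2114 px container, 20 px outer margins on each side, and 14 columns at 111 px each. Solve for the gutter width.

Inside the margins: 2114 − 40 = 2074 px.
Columns use 1554 px, leaving 520 px across 13 gutters = 40 px each.

40 px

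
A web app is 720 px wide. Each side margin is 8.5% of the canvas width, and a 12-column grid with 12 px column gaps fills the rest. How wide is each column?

Each margin = 8.5% of 720 = 61.2 px; content = 720 − 2·61.2 = 597.6 px.
Subtracting 11 column gaps of 12 leaves 465.6 for 12 columns, so c = 38.8 px.

38.8 px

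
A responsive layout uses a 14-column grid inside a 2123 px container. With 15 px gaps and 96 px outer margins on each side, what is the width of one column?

124 px

Take off 192 px of margins, leaving 1931 px.
Subtracting 13 gaps of 15 leaves 1736 for 14 columns, so c = 124 px.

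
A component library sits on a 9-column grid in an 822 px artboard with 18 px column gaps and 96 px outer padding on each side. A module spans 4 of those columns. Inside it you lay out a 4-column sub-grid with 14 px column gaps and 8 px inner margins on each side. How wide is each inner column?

53 px

Subtract both margins: 822 − 2·96 = 630 px.
9c + 8·18 = 630 → 9c = 486 → c = 54 px.
4-column span = 4·54 + 3·18 = 270 px.
Inner content = 270 − 2·8 = 254 px.
254 − 3·14 = 212; ÷4 gives d = 53 px.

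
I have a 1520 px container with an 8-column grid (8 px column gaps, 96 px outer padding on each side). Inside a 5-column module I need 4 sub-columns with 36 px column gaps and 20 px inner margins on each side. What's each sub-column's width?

169.75 px

Inside the margins: 1520 − 192 = 1328 px.
8c + 7·8 = 1328 → 8c = 1272 → c = 159 px.
Span of 5: 5·159 + 4·8 = 795 + 32 = 827 px.
Inner content = 827 − 2·20 = 787 px.
4 columns + 3 column gaps: 4d + 3·36 = 787.
4d = 787 − 108 = 679, so d = 169.75 px.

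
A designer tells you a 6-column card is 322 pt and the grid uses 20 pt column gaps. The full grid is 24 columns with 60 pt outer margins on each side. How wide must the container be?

1468 pt

6c + 5·20 = 322 → 6c = 222 → c = 37 pt.
Container = 2·60 + 24·37 + 23·20 = 120 + 888 + 460 = 1468 pt.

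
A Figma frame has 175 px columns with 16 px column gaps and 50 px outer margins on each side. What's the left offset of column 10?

Column 10 starts at margin + 9·(column + gutter) = 50 + 9·191 = 1769 px.

1769 px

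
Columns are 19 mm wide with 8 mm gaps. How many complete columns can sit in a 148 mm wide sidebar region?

5 columns

Each extra column adds 19 + 8 = 27 mm.
(148 + 8) / 27 = 5.78, so 5 columns fit.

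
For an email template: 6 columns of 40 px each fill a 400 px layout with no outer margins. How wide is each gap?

32 px

6·40 + 5g = 400 → 5g = 160 → g = 32 px.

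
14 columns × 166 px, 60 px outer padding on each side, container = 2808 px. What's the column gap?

28 px

Content width = 2808 − 2·60 = 2688 px.
Columns use 2324 px, leaving 364 px across 13 column gaps = 28 px each.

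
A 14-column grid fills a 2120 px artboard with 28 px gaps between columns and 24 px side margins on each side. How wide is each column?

Inside the margins: 2120 − 48 = 2072 px.
14c + 13·28 = 2072 → 14c = 1708 → c = 122 px.

122 px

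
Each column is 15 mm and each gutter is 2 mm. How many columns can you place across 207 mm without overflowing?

12 columns: 12·15 + 11·2 = 202 mm ≤ 207.
13 columns: 219 mm > 207. So 12.

12 columns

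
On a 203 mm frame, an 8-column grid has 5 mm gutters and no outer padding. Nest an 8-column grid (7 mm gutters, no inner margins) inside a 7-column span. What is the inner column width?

16 mm

203 − 7·5 = 168; ÷8 gives c = 21 mm.
7-column span = 7·21 + 6·5 = 177 mm.
8d + 7·7 = 177 → 8d = 128 → d = 16 mm.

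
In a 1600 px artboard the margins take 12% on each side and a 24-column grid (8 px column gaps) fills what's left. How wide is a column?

43 px

1600 × (1 − 2·12%) = 1600 × 76% = 1216 px for the columns.
Subtracting 23 column gaps of 8 leaves 1032 for 24 columns, so c = 43 px.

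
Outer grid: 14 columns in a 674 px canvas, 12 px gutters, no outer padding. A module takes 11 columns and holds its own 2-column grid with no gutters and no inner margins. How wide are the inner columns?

14c + 13·12 = 674 → 14c = 518 → c = 37 px.
11 columns plus 10 gutters: 407 + 120 = 527 px.
527 / 2 = 263.5 px per column.

263.5 px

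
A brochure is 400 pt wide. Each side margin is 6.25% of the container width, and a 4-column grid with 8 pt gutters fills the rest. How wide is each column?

Each margin = 6.25% of 400 = 25 pt; content = 400 − 2·25 = 350 pt.
Subtracting 3 gutters of 8 leaves 326 for 4 columns, so c = 81.5 pt.

81.5 pt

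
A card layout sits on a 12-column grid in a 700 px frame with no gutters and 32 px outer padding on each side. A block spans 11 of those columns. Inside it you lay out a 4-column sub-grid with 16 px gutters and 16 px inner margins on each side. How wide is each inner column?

125.75 px

Take off 64 px of margins, leaving 636 px.
12c = 636 → c = 53 px.
11-column span = 11·53 = 583 px.
Inner content = 583 − 2·16 = 551 px.
4 columns + 3 gutters: 4d + 3·16 = 551.
4d = 551 − 48 = 503, so d = 125.75 px.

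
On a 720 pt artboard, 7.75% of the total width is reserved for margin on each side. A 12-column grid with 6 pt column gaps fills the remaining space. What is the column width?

45.2 pt

Margins: 7.75% × 720 = 55.8 pt each, so content = 720 − 111.6 = 608.4 pt.
12c + 11·6 = 608.4 → 12c = 542.4 → c = 45.2 pt.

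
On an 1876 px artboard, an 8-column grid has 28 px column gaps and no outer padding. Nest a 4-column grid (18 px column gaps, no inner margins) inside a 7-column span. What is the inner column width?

8c + 7·28 = 1876 → 8c = 1680 → c = 210 px.
7-column span = 7·210 + 6·28 = 1638 px.
4d + 3·18 = 1638 → 4d = 1584 → d = 396 px.

396 px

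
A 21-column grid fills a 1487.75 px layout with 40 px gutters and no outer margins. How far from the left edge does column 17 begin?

21c + 20·40 = 1487.75 → 21c = 687.75 → c = 32.75 px.
Each column+gutter stride is 72.75 px; with no margin, 16 of them is 1164 px.

1164 px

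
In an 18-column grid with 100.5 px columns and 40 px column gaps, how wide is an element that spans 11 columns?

1505.5 px

11 columns plus 10 column gaps: 1105.5 + 400 = 1505.5 px.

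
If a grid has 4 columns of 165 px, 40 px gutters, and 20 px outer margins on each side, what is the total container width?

Container = 2·20 + 4·165 + 3·40 = 40 + 660 + 120 = 820 px.

820 px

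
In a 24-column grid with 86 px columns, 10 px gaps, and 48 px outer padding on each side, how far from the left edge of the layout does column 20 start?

1872 px

Column 20 starts at margin + 19·(column + gutter) = 48 + 19·96 = 1872 px.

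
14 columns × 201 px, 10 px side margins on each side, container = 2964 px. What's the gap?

Content width = 2964 − 2·10 = 2944 px.
Columns use 2814 px, leaving 130 px across 13 gaps = 10 px each.

10 px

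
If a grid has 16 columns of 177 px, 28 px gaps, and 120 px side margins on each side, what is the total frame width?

Total width: 2·120 + 16·177 + 15·28 = 3492 px.

3492 px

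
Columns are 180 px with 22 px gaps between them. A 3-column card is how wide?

3-column span = 3·180 + 2·22 = 584 px.

584 px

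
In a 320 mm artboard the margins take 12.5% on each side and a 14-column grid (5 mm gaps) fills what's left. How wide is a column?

12.5 mm

Each margin = 12.5% of 320 = 40 mm; content = 320 − 2·40 = 240 mm.
14c + 13·5 = 240 → 14c = 175 → c = 12.5 mm.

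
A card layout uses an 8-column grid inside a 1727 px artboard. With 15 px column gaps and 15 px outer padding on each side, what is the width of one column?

Take off 30 px of margins, leaving 1697 px.
Subtracting 7 column gaps of 15 leaves 1592 for 8 columns, so c = 199 px.

199 px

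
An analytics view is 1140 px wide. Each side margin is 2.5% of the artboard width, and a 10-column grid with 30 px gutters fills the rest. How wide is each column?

1140 × (1 − 2·2.5%) = 1140 × 95% = 1083 px for the columns.
10c + 9·30 = 1083 → 10c = 813 → c = 81.3 px.

81.3 px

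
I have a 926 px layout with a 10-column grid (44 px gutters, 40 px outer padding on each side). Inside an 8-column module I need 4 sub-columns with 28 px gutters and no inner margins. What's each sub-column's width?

146 px

Outer content = 926 − 2·40 = 846 px.
10c + 9·44 = 846 → 10c = 450 → c = 45 px.
8 columns plus 7 gutters: 360 + 308 = 668 px.
4d + 3·28 = 668 → 4d = 584 → d = 146 px.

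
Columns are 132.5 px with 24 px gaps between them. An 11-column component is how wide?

Span of 11: 11·132.5 + 10·24 = 1457.5 + 240 = 1697.5 px.

1697.5 px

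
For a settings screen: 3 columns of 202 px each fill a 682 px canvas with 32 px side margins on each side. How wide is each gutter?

6 px

Content width = 682 − 2·32 = 618 px.
Columns use 606 px, leaving 12 px across 2 gutters = 6 px each.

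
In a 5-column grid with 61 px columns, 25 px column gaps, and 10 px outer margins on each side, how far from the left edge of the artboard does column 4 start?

268 px

Column 4 starts at margin + 3·(column + gutter) = 10 + 3·86 = 268 px.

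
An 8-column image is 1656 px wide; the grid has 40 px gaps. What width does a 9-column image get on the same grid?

1868 px

8 columns + 7 gaps: 8c + 7·40 = 1656.
8c = 1656 − 280 = 1376, so c = 172 px.
9 columns plus 8 gaps: 1548 + 320 = 1868 px.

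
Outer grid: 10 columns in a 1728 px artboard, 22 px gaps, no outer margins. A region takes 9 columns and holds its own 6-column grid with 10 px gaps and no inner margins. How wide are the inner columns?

250.5 px

10 columns + 9 gaps: 10c + 9·22 = 1728.
10c = 1728 − 198 = 1530, so c = 153 px.
Span of 9: 9·153 + 8·22 = 1377 + 176 = 1553 px.
1553 − 5·10 = 1503; ÷6 gives d = 250.5 px.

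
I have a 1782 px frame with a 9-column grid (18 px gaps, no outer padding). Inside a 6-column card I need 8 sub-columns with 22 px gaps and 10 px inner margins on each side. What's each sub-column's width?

Subtracting 8 gaps of 18 leaves 1638 for 9 columns, so c = 182 px.
6 columns plus 5 gaps: 1092 + 90 = 1182 px.
Inner content = 1182 − 2·10 = 1162 px.
Subtracting 7 gaps of 22 leaves 1008 for 8 columns, so d = 126 px.

126 px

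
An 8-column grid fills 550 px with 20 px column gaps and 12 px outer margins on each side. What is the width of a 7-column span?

Subtract both margins: 550 − 2·12 = 526 px.
526 − 7·20 = 386; ÷8 gives c = 48.25 px.
7-column span = 7·48.25 + 6·20 = 457.75 px.

457.75 px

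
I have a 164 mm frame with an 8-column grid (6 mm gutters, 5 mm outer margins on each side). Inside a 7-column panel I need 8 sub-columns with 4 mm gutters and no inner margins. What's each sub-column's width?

13.25 mm

Subtract both margins: 164 − 2·5 = 154 mm.
Subtracting 7 gutters of 6 leaves 112 for 8 columns, so c = 14 mm.
7-column span = 7·14 + 6·6 = 134 mm.
8 columns + 7 gutters: 8d + 7·4 = 134.
8d = 134 − 28 = 106, so d = 13.25 mm.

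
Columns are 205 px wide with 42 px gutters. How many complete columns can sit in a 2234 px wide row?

9 columns: 9·205 + 8·42 = 2181 px ≤ 2234.
10 columns: 2428 px > 2234. So 9.

9 columns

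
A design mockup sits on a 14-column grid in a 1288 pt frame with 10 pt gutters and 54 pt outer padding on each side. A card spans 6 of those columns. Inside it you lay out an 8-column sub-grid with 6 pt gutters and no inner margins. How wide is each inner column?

57.25 pt

Outer content = 1288 − 2·54 = 1180 pt.
14 columns + 13 gutters: 14c + 13·10 = 1180.
14c = 1180 − 130 = 1050, so c = 75 pt.
Span of 6: 6·75 + 5·10 = 450 + 50 = 500 pt.
Subtracting 7 gutters of 6 leaves 458 for 8 columns, so d = 57.25 pt.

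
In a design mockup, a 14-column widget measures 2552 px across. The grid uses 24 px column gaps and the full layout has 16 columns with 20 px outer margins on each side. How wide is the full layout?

2960 px

2552 − 13·24 = 2240; ÷14 gives c = 160 px.
Total width: 2·20 + 16·160 + 15·24 = 2960 px.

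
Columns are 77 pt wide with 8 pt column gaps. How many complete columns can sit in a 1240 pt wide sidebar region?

14 columns

k columns need k·77 + (k−1)·8 = k·85 − 8.
k·85 − 8 ≤ 1240 → k ≤ 1248 / 85 ≈ 14.68, so k = 14.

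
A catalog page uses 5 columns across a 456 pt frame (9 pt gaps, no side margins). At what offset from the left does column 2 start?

93 pt

Subtracting 4 gaps of 9 leaves 420 for 5 columns, so c = 84 pt.
Before column 2: 1 column + 1 gap.
Offset = 1·(84 + 9) = 1·93 = 93 pt.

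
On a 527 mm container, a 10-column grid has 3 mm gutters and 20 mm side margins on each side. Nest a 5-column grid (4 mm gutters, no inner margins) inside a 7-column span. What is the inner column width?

64.8 mm

Subtract both margins: 527 − 2·20 = 487 mm.
10c + 9·3 = 487 → 10c = 460 → c = 46 mm.
7-column span = 7·46 + 6·3 = 340 mm.
5 columns + 4 gutters: 5d + 4·4 = 340.
5d = 340 − 16 = 324, so d = 64.8 mm.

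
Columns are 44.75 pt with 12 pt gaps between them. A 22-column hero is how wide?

1236.5 pt

22-column span = 22·44.75 + 21·12 = 1236.5 pt.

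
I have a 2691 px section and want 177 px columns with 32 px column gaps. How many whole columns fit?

Each extra column adds 177 + 32 = 209 px.
(2691 + 32) / 209 = 13.03, so 13 columns fit.

13 columns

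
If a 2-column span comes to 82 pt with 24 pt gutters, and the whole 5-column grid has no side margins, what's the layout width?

2c + 1·24 = 82 → 2c = 58 → c = 29 pt.
Layout = 5·29 + 4·24 = 145 + 96 = 241 pt.

241 pt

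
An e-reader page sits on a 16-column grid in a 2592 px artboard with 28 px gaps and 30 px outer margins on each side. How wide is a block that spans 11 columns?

1732 px

Inside the margins: 2592 − 60 = 2532 px.
2532 − 15·28 = 2112; ÷16 gives c = 132 px.
Span of 11: 11·132 + 10·28 = 1452 + 280 = 1732 px.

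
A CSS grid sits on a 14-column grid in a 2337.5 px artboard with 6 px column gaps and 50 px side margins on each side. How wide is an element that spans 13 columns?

2077.25 px

Take off 100 px of margins, leaving 2237.5 px.
14c + 13·6 = 2237.5 → 14c = 2159.5 → c = 154.25 px.
13-column span = 13·154.25 + 12·6 = 2077.25 px.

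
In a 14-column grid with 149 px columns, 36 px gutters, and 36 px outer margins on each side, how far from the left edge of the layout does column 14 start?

Before column 14: the margin + 13 columns + 13 gutters.
Offset = 36 + 13·(149 + 36) = 36 + 2405 = 2441 px.

2441 px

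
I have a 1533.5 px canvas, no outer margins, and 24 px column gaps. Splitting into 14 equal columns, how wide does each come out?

14c + 13·24 = 1533.5 → 14c = 1221.5 → c = 87.25 px.

87.25 px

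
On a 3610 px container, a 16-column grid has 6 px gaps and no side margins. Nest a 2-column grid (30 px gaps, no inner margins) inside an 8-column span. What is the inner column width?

886 px

Subtracting 15 gaps of 6 leaves 3520 for 16 columns, so c = 220 px.
8 columns plus 7 gaps: 1760 + 42 = 1802 px.
Subtracting 1 gap of 30 leaves 1772 for 2 columns, so d = 886 px.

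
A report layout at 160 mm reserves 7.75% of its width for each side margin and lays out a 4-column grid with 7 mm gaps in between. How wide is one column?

160 × (1 − 2·7.75%) = 160 × 84.5% = 135.2 mm for the columns.
Subtracting 3 gaps of 7 leaves 114.2 for 4 columns, so c = 28.55 mm.

28.55 mm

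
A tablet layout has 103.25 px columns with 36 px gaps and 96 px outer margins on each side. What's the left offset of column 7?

Before column 7: the margin + 6 columns + 6 gaps.
Offset = 96 + 6·(103.25 + 36) = 96 + 835.5 = 931.5 px.

931.5 px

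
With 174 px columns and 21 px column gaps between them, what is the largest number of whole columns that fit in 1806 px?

k columns need k·174 + (k−1)·21 = k·195 − 21.
k·195 − 21 ≤ 1806 → k ≤ 1827 / 195 ≈ 9.37, so k = 9.

9 columns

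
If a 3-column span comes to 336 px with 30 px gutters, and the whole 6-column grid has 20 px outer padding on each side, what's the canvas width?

742 px

Subtracting 2 gutters of 30 leaves 276 for 3 columns, so c = 92 px.
Adding margins, columns and gutters: 40 + 552 + 150 = 742 px.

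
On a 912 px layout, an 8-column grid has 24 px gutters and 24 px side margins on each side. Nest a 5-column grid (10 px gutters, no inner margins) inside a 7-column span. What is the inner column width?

Outer content = 912 − 2·24 = 864 px.
8 columns + 7 gutters: 8c + 7·24 = 864.
8c = 864 − 168 = 696, so c = 87 px.
Span of 7: 7·87 + 6·24 = 609 + 144 = 753 px.
Subtracting 4 gutters of 10 leaves 713 for 5 columns, so d = 142.6 px.

142.6 px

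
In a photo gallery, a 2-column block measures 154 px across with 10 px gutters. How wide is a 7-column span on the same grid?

154 − 1·10 = 144; ÷2 gives c = 72 px.
7-column span = 7·72 + 6·10 = 564 px.

564 px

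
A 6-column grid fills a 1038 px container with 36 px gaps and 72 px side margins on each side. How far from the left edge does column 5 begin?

692 px

Inside the margins: 1038 − 144 = 894 px.
6c + 5·36 = 894 → 6c = 714 → c = 119 px.
Column 5 starts at margin + 4·(column + gutter) = 72 + 4·155 = 692 px.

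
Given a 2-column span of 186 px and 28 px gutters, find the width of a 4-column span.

400 px

2 columns + 1 gutter: 2c + 1·28 = 186.
2c = 186 − 28 = 158, so c = 79 px.
4 columns plus 3 gutters: 316 + 84 = 400 px.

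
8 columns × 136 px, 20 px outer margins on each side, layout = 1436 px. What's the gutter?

44 px

Subtract both margins: 1436 − 2·20 = 1396 px.
Columns use 1088 px, leaving 308 px across 7 gutters = 44 px each.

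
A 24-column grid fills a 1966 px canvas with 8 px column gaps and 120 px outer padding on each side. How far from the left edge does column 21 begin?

1565 px

Subtract both margins: 1966 − 2·120 = 1726 px.
24c + 23·8 = 1726 → 24c = 1542 → c = 64.25 px.
Before column 21: the margin + 20 columns + 20 column gaps.
Offset = 120 + 20·(64.25 + 8) = 120 + 1445 = 1565 px.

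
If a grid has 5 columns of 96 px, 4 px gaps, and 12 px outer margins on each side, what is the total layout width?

520 px

Total width: 2·12 + 5·96 + 4·4 = 520 px.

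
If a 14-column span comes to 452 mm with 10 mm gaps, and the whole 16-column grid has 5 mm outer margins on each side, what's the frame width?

14c + 13·10 = 452 → 14c = 322 → c = 23 mm.
Adding margins, columns and gutters: 10 + 368 + 150 = 528 mm.

528 mm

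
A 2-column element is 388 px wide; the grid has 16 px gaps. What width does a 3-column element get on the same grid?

590 px

2 columns + 1 gap: 2c + 1·16 = 388.
2c = 388 − 16 = 372, so c = 186 px.
3-column span = 3·186 + 2·16 = 590 px.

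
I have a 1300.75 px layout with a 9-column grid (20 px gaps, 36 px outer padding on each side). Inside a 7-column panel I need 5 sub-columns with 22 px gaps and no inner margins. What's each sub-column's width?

172.65 px

Subtract both margins: 1300.75 − 2·36 = 1228.75 px.
1228.75 − 8·20 = 1068.75; ÷9 gives c = 118.75 px.
7-column span = 7·118.75 + 6·20 = 951.25 px.
5d + 4·22 = 951.25 → 5d = 863.25 → d = 172.65 px.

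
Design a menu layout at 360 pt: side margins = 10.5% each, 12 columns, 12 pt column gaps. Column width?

Each margin = 10.5% of 360 = 37.8 pt; content = 360 − 2·37.8 = 284.4 pt.
284.4 − 11·12 = 152.4; ÷12 gives c = 12.7 pt.

12.7 pt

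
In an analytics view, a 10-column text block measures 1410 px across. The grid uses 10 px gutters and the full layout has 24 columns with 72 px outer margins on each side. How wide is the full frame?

3542 px

1410 − 9·10 = 1320; ÷10 gives c = 132 px.
Frame = 2·72 + 24·132 + 23·10 = 144 + 3168 + 230 = 3542 px.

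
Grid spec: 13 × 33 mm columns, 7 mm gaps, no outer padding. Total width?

513 mm

Total width: 13·33 + 12·7 = 513 mm.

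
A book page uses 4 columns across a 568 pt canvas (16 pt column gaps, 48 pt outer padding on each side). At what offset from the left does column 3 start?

292 pt

Subtract both margins: 568 − 2·48 = 472 pt.
4 columns + 3 column gaps: 4c + 3·16 = 472.
4c = 472 − 48 = 424, so c = 106 pt.
Column 3 starts at margin + 2·(column + gutter) = 48 + 2·122 = 292 pt.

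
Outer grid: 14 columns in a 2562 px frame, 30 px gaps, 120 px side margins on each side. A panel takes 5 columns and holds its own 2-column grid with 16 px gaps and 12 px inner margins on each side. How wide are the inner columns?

385 px

Inside the margins: 2562 − 240 = 2322 px.
14c + 13·30 = 2322 → 14c = 1932 → c = 138 px.
5 columns plus 4 gaps: 690 + 120 = 810 px.
Inner content = 810 − 2·12 = 786 px.
Subtracting 1 gap of 16 leaves 770 for 2 columns, so d = 385 px.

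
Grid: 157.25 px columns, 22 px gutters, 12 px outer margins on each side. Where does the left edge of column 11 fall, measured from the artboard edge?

1804.5 px

Column 11 starts at margin + 10·(column + gutter) = 12 + 10·179.25 = 1804.5 px.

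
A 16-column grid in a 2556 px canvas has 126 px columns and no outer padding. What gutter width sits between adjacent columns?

Columns use 2016 px, leaving 540 px across 15 gutters = 36 px each.

36 px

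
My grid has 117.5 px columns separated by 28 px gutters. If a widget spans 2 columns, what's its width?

Span of 2: 2·117.5 + 1·28 = 235 + 28 = 263 px.

263 px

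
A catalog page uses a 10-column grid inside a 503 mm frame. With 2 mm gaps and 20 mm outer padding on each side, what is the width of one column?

44.5 mm

Take off 40 mm of margins, leaving 463 mm.
10c + 9·2 = 463 → 10c = 445 → c = 44.5 mm.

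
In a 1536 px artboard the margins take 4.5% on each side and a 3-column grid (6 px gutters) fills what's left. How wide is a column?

Each margin = 4.5% of 1536 = 69.12 px; content = 1536 − 2·69.12 = 1397.76 px.
Subtracting 2 gutters of 6 leaves 1385.76 for 3 columns, so c = 461.92 px.

461.92 px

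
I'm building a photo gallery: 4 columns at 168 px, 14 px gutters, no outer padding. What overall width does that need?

714 px

Total width: 4·168 + 3·14 = 714 px.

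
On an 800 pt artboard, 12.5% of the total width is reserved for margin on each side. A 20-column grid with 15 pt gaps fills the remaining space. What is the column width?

15.75 pt

800 × (1 − 2·12.5%) = 800 × 75% = 600 pt for the columns.
20 columns + 19 gaps: 20c + 19·15 = 600.
20c = 600 − 285 = 315, so c = 15.75 pt.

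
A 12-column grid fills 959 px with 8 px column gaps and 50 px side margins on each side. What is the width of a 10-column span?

Content width = 959 − 2·50 = 859 px.
12c + 11·8 = 859 → 12c = 771 → c = 64.25 px.
10-column span = 10·64.25 + 9·8 = 714.5 px.

714.5 px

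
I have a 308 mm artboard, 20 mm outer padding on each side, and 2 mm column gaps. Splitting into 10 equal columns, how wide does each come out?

25 mm

Take off 40 mm of margins, leaving 268 mm.
10c + 9·2 = 268 → 10c = 250 → c = 25 mm.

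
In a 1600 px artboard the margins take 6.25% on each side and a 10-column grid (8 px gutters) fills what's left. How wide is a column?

132.8 px

Each margin = 6.25% of 1600 = 100 px; content = 1600 − 2·100 = 1400 px.
Subtracting 9 gutters of 8 leaves 1328 for 10 columns, so c = 132.8 px.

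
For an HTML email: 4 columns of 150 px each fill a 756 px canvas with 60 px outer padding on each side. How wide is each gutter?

Inside the margins: 756 − 120 = 636 px.
4·150 + 3g = 636 → 3g = 36 → g = 12 px.

12 px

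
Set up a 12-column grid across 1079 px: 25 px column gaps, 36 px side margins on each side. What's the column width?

61 px

Content width = 1079 − 2·36 = 1007 px.
12 columns + 11 column gaps: 12c + 11·25 = 1007.
12c = 1007 − 275 = 732, so c = 61 px.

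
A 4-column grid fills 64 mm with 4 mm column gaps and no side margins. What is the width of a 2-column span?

30 mm

64 − 3·4 = 52; ÷4 gives c = 13 mm.
2 columns plus 1 column gap: 26 + 4 = 30 mm.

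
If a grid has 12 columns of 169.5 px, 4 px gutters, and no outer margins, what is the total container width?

2078 px

Total width: 12·169.5 + 11·4 = 2078 px.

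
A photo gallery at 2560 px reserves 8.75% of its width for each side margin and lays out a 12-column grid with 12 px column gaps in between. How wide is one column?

165 px

2560 × (1 − 2·8.75%) = 2560 × 82.5% = 2112 px for the columns.
12c + 11·12 = 2112 → 12c = 1980 → c = 165 px.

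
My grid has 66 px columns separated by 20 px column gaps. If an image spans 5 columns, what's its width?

410 px

5 columns plus 4 column gaps: 330 + 80 = 410 px.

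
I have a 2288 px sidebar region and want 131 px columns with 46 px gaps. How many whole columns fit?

k columns need k·131 + (k−1)·46 = k·177 − 46.
k·177 − 46 ≤ 2288 → k ≤ 2334 / 177 ≈ 13.19, so k = 13.

13 columns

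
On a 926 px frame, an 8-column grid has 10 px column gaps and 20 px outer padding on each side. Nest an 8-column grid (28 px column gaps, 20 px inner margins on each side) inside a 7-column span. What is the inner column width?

67.25 px

Inside the margins: 926 − 40 = 886 px.
Subtracting 7 column gaps of 10 leaves 816 for 8 columns, so c = 102 px.
7 columns plus 6 column gaps: 714 + 60 = 774 px.
Inner content = 774 − 2·20 = 734 px.
Subtracting 7 column gaps of 28 leaves 538 for 8 columns, so d = 67.25 px.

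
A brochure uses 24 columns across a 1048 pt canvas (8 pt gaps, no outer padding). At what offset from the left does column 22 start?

924 pt

1048 − 23·8 = 864; ÷24 gives c = 36 pt.
Before column 22: 21 columns + 21 gaps.
Offset = 21·(36 + 8) = 21·44 = 924 pt.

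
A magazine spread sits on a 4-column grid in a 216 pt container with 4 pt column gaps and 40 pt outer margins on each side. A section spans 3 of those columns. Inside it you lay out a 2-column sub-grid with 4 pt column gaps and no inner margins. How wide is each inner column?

Subtract both margins: 216 − 2·40 = 136 pt.
4 columns + 3 column gaps: 4c + 3·4 = 136.
4c = 136 − 12 = 124, so c = 31 pt.
3-column span = 3·31 + 2·4 = 101 pt.
2 columns + 1 column gap: 2d + 1·4 = 101.
2d = 101 − 4 = 97, so d = 48.5 pt.

48.5 pt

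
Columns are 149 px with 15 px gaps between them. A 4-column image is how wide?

641 px

4-column span = 4·149 + 3·15 = 641 px.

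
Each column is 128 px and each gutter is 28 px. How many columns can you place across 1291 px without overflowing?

8 columns

k columns need k·128 + (k−1)·28 = k·156 − 28.
k·156 − 28 ≤ 1291 → k ≤ 1319 / 156 ≈ 8.46, so k = 8.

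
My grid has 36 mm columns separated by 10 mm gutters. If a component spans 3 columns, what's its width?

128 mm

3-column span = 3·36 + 2·10 = 128 mm.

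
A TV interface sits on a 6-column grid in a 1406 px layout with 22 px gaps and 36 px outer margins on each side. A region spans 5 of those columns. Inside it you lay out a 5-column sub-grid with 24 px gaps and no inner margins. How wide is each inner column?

Take off 72 px of margins, leaving 1334 px.
1334 − 5·22 = 1224; ÷6 gives c = 204 px.
5 columns plus 4 gaps: 1020 + 88 = 1108 px.
5 columns + 4 gaps: 5d + 4·24 = 1108.
5d = 1108 − 96 = 1012, so d = 202.4 px.

202.4 px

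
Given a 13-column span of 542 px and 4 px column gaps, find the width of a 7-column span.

290 px

13 columns + 12 column gaps: 13c + 12·4 = 542.
13c = 542 − 48 = 494, so c = 38 px.
7 columns plus 6 column gaps: 266 + 24 = 290 px.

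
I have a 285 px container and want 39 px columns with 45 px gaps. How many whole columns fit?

3 columns

k columns need k·39 + (k−1)·45 = k·84 − 45.
k·84 − 45 ≤ 285 → k ≤ 330 / 84 ≈ 3.93, so k = 3.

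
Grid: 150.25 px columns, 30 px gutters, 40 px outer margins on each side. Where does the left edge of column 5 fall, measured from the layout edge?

761 px

Column 5 starts at margin + 4·(column + gutter) = 40 + 4·180.25 = 761 px.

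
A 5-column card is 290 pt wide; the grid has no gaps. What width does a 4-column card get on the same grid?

232 pt

With no gaps, each column is 290/5 = 58 pt.
4-column span = 4·58 = 232 pt.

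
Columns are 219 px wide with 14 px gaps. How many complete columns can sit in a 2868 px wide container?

12 columns

k columns need k·219 + (k−1)·14 = k·233 − 14.
k·233 − 14 ≤ 2868 → k ≤ 2882 / 233 ≈ 12.37, so k = 12.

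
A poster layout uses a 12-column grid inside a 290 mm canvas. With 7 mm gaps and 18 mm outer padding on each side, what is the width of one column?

Inside the margins: 290 − 36 = 254 mm.
Subtracting 11 gaps of 7 leaves 177 for 12 columns, so c = 14.75 mm.

14.75 mm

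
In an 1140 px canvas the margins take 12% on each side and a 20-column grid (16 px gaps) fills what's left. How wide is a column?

1140 × (1 − 2·12%) = 1140 × 76% = 866.4 px for the columns.
866.4 − 19·16 = 562.4; ÷20 gives c = 28.12 px.

28.12 px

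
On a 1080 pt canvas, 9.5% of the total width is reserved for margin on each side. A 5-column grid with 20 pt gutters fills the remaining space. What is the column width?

158.96 pt

1080 × (1 − 2·9.5%) = 1080 × 81% = 874.8 pt for the columns.
Subtracting 4 gutters of 20 leaves 794.8 for 5 columns, so c = 158.96 pt.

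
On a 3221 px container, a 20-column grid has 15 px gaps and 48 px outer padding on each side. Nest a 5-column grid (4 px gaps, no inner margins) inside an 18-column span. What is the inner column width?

Inside the margins: 3221 − 96 = 3125 px.
20c + 19·15 = 3125 → 20c = 2840 → c = 142 px.
18-column span = 18·142 + 17·15 = 2811 px.
2811 − 4·4 = 2795; ÷5 gives d = 559 px.

559 px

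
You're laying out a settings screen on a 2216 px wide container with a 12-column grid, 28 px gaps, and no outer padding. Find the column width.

12c + 11·28 = 2216 → 12c = 1908 → c = 159 px.

159 px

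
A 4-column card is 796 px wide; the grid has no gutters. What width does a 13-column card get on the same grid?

796 / 4 = 199 px per column.
With no gutters, 13 columns span 13·199 = 2587 px.

2587 px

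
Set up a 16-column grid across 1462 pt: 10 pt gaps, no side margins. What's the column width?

82 pt

16 columns + 15 gaps: 16c + 15·10 = 1462.
16c = 1462 − 150 = 1312, so c = 82 pt.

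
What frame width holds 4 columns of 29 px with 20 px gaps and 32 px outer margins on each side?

240 px

Total width: 2·32 + 4·29 + 3·20 = 240 px.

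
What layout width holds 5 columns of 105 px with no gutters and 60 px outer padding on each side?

Total width: 2·60 + 5·105 = 645 px.

645 px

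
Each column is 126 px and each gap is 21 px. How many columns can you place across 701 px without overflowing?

4 columns

4 columns: 4·126 + 3·21 = 567 px ≤ 701.
5 columns: 714 px > 701. So 4.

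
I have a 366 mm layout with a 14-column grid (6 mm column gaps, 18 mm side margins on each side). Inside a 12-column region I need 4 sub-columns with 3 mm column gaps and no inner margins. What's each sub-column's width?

Subtract both margins: 366 − 2·18 = 330 mm.
14c + 13·6 = 330 → 14c = 252 → c = 18 mm.
12-column span = 12·18 + 11·6 = 282 mm.
Subtracting 3 column gaps of 3 leaves 273 for 4 columns, so d = 68.25 mm.

68.25 mm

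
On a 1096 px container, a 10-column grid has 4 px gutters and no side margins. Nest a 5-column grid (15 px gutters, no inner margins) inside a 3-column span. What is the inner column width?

Subtracting 9 gutters of 4 leaves 1060 for 10 columns, so c = 106 px.
Span of 3: 3·106 + 2·4 = 318 + 8 = 326 px.
326 − 4·15 = 266; ÷5 gives d = 53.2 px.

53.2 px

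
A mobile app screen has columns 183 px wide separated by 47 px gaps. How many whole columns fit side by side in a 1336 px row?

6 columns

6 columns: 6·183 + 5·47 = 1333 px ≤ 1336.
7 columns: 1563 px > 1336. So 6.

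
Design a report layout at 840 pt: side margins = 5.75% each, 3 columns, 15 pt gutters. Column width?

Margins: 5.75% × 840 = 48.3 pt each, so content = 840 − 96.6 = 743.4 pt.
3 columns + 2 gutters: 3c + 2·15 = 743.4.
3c = 743.4 − 30 = 713.4, so c = 237.8 pt.

237.8 pt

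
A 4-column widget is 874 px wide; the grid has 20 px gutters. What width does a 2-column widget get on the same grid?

4c + 3·20 = 874 → 4c = 814 → c = 203.5 px.
2-column span = 2·203.5 + 1·20 = 427 px.

427 px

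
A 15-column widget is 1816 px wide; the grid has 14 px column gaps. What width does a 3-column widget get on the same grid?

15c + 14·14 = 1816 → 15c = 1620 → c = 108 px.
3-column span = 3·108 + 2·14 = 352 px.

352 px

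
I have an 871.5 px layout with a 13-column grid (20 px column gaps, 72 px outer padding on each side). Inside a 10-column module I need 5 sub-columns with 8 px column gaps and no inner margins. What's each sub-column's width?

104.6 px

Subtract both margins: 871.5 − 2·72 = 727.5 px.
Subtracting 12 column gaps of 20 leaves 487.5 for 13 columns, so c = 37.5 px.
10-column span = 10·37.5 + 9·20 = 555 px.
5 columns + 4 column gaps: 5d + 4·8 = 555.
5d = 555 − 32 = 523, so d = 104.6 px.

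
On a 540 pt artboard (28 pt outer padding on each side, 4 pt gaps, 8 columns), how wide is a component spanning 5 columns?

Subtract both margins: 540 − 2·28 = 484 pt.
484 − 7·4 = 456; ÷8 gives c = 57 pt.
5 columns plus 4 gaps: 285 + 16 = 301 pt.

301 pt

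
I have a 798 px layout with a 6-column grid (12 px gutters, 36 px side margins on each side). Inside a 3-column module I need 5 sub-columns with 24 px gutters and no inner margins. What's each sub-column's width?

Subtract both margins: 798 − 2·36 = 726 px.
Subtracting 5 gutters of 12 leaves 666 for 6 columns, so c = 111 px.
Span of 3: 3·111 + 2·12 = 333 + 24 = 357 px.
357 − 4·24 = 261; ÷5 gives d = 52.2 px.

52.2 px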